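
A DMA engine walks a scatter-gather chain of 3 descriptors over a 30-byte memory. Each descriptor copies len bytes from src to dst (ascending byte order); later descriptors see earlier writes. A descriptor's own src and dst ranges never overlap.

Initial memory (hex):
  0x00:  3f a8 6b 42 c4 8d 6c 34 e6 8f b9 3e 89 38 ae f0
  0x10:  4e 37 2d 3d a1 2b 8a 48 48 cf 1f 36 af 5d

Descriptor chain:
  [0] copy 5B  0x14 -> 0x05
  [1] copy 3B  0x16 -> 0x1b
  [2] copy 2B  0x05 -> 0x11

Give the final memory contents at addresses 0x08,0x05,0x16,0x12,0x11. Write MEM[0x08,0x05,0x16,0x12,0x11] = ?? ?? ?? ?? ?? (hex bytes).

MEM[0x08,0x05,0x16,0x12,0x11] = 48 a1 8a 2b a1

#0 dst[0x05+5] := {0xa1,0x2b,0x8a,0x48,0x48}
#1 dst[0x1b+3] := {0x8a,0x48,0x48}
#2 dst[0x11+2] := {0xa1,0x2b}
query mem[0x08]=0x48, mem[0x05]=0xa1, mem[0x16]=0x8a, mem[0x12]=0x2b, mem[0x11]=0xa1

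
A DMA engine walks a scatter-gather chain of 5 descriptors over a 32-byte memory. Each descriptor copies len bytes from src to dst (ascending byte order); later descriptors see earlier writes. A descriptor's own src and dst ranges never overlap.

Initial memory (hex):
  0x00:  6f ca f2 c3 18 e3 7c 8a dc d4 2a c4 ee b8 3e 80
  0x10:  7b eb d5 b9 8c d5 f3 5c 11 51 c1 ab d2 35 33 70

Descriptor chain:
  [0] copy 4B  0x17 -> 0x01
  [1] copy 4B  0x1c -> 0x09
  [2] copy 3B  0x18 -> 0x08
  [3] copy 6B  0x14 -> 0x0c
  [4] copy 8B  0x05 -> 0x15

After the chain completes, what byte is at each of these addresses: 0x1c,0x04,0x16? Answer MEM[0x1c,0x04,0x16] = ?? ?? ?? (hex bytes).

MEM[0x1c,0x04,0x16] = 8c c1 7c

  after D0: wrote 4B at 0x01 = 5c1151c1
  after D1: wrote 4B at 0x09 = d2353370
  after D2: wrote 3B at 0x08 = 1151c1
  after D3: wrote 6B at 0x0c = 8cd5f35c1151
  after D4: wrote 8B at 0x15 = e37c8a1151c1338c
query mem[0x1c]=0x8c, mem[0x04]=0xc1, mem[0x16]=0x7c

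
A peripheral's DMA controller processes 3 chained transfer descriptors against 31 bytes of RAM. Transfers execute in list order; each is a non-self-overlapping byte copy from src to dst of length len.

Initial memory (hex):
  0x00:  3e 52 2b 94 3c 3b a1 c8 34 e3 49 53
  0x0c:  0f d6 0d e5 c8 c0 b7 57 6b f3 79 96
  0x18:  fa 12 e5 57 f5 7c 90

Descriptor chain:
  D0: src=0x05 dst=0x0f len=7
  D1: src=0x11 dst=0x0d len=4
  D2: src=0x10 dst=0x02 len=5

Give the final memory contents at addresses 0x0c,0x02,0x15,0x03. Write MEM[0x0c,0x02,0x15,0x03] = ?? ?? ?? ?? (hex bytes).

MEM[0x0c,0x02,0x15,0x03] = 0f 49 53 c8

#0 dst[0x0f+7] := {0x3b,0xa1,0xc8,0x34,0xe3,0x49,0x53}
#1 dst[0x0d+4] := {0xc8,0x34,0xe3,0x49}
#2 dst[0x02+5] := {0x49,0xc8,0x34,0xe3,0x49}
query mem[0x0c]=0x0f, mem[0x02]=0x49, mem[0x15]=0x53, mem[0x03]=0xc8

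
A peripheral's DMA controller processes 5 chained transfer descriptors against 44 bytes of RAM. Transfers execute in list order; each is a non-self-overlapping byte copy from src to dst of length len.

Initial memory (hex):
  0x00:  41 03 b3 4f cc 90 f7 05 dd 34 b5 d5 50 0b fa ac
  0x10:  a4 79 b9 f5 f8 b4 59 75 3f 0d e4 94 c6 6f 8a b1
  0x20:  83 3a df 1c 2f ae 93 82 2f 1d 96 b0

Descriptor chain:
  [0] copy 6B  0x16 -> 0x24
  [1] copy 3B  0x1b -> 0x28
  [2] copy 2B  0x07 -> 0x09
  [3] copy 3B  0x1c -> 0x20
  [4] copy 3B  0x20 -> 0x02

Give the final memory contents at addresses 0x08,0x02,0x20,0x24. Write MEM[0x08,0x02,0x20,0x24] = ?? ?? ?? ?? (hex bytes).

  after D0: wrote 6B at 0x24 = 59753f0de494
  after D1: wrote 3B at 0x28 = 94c66f
  after D2: wrote 2B at 0x09 = 05dd
  after D3: wrote 3B at 0x20 = c66f8a
  after D4: wrote 3B at 0x02 = c66f8a
query mem[0x08]=0xdd, mem[0x02]=0xc6, mem[0x20]=0xc6, mem[0x24]=0x59

MEM[0x08,0x02,0x20,0x24] = dd c6 c6 59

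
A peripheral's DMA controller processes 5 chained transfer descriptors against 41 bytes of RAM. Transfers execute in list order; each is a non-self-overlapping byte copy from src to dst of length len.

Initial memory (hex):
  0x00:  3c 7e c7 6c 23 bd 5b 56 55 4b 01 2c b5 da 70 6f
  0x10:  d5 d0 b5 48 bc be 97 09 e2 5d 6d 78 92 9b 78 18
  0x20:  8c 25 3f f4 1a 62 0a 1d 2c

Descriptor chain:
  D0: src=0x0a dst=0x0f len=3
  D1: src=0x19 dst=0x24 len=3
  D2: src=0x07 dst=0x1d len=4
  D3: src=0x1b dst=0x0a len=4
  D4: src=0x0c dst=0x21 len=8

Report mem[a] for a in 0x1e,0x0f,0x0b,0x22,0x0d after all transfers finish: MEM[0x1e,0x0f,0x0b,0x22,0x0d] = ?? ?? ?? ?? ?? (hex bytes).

#0 dst[0x0f+3] := {0x01,0x2c,0xb5}
#1 dst[0x24+3] := {0x5d,0x6d,0x78}
#2 dst[0x1d+4] := {0x56,0x55,0x4b,0x01}
#3 dst[0x0a+4] := {0x78,0x92,0x56,0x55}
#4 dst[0x21+8] := {0x56,0x55,0x70,0x01,0x2c,0xb5,0xb5,0x48}
query mem[0x1e]=0x55, mem[0x0f]=0x01, mem[0x0b]=0x92, mem[0x22]=0x55, mem[0x0d]=0x55

MEM[0x1e,0x0f,0x0b,0x22,0x0d] = 55 01 92 55 55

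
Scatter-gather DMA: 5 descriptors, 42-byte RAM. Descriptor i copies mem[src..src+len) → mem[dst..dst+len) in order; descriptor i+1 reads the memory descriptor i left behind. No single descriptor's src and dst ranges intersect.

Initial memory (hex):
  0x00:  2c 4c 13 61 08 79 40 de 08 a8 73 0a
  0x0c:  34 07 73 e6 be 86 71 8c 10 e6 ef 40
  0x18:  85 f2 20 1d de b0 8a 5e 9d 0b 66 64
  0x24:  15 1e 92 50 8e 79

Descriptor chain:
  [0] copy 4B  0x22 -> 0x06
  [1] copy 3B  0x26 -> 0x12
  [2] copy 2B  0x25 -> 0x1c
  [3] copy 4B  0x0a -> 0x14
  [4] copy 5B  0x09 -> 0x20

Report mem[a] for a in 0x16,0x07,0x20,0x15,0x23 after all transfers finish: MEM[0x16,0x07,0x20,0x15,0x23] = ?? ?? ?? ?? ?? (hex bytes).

MEM[0x16,0x07,0x20,0x15,0x23] = 34 64 1e 0a 34

#0 dst[0x06+4] := {0x66,0x64,0x15,0x1e}
#1 dst[0x12+3] := {0x92,0x50,0x8e}
#2 dst[0x1c+2] := {0x1e,0x92}
#3 dst[0x14+4] := {0x73,0x0a,0x34,0x07}
#4 dst[0x20+5] := {0x1e,0x73,0x0a,0x34,0x07}
query mem[0x16]=0x34, mem[0x07]=0x64, mem[0x20]=0x1e, mem[0x15]=0x0a, mem[0x23]=0x34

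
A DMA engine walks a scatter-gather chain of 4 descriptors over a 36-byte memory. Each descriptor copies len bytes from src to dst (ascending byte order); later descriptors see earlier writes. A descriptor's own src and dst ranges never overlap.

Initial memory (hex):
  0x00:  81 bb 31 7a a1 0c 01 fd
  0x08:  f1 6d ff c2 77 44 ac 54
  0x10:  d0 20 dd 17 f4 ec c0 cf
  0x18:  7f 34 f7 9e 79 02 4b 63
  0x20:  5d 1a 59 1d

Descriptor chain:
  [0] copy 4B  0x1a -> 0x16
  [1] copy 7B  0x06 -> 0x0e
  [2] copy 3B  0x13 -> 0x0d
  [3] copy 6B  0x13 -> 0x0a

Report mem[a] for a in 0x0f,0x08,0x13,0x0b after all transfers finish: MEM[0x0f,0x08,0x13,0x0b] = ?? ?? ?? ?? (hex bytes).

  after D0: wrote 4B at 0x16 = f79e7902
  after D1: wrote 7B at 0x0e = 01fdf16dffc277
  after D2: wrote 3B at 0x0d = c277ec
  after D3: wrote 6B at 0x0a = c277ecf79e79
query mem[0x0f]=0x79, mem[0x08]=0xf1, mem[0x13]=0xc2, mem[0x0b]=0x77

MEM[0x0f,0x08,0x13,0x0b] = 79 f1 c2 77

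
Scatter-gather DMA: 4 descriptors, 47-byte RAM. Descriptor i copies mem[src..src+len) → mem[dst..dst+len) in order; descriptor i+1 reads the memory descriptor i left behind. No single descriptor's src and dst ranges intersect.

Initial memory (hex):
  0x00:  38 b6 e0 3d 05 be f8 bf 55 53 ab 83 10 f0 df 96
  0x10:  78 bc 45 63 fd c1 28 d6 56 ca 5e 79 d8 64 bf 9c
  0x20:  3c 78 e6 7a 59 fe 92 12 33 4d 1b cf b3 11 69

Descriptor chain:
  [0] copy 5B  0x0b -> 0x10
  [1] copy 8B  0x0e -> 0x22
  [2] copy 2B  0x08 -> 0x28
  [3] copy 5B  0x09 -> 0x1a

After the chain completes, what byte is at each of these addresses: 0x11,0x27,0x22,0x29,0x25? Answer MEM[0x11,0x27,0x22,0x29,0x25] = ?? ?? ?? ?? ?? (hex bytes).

[0] 0x0b->0x10 len=5 : 83 10 f0 df 96
[1] 0x0e->0x22 len=8 : df 96 83 10 f0 df 96 c1
[2] 0x08->0x28 len=2 : 55 53
[3] 0x09->0x1a len=5 : 53 ab 83 10 f0
query mem[0x11]=0x10, mem[0x27]=0xdf, mem[0x22]=0xdf, mem[0x29]=0x53, mem[0x25]=0x10

MEM[0x11,0x27,0x22,0x29,0x25] = 10 df df 53 10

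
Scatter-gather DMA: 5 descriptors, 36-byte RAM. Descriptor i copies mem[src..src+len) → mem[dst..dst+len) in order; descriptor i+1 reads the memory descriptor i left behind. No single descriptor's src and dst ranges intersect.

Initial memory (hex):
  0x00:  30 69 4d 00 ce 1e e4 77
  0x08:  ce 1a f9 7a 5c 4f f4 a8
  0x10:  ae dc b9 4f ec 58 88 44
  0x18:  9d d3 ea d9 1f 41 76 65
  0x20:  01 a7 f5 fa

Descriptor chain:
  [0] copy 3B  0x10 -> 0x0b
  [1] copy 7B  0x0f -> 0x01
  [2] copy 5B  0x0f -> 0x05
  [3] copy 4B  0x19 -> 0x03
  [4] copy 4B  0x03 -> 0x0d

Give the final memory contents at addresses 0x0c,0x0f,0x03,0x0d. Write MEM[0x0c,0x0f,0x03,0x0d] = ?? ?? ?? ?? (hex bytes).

MEM[0x0c,0x0f,0x03,0x0d] = dc d9 d3 d3

#0 dst[0x0b+3] := {0xae,0xdc,0xb9}
#1 dst[0x01+7] := {0xa8,0xae,0xdc,0xb9,0x4f,0xec,0x58}
#2 dst[0x05+5] := {0xa8,0xae,0xdc,0xb9,0x4f}
#3 dst[0x03+4] := {0xd3,0xea,0xd9,0x1f}
#4 dst[0x0d+4] := {0xd3,0xea,0xd9,0x1f}
query mem[0x0c]=0xdc, mem[0x0f]=0xd9, mem[0x03]=0xd3, mem[0x0d]=0xd3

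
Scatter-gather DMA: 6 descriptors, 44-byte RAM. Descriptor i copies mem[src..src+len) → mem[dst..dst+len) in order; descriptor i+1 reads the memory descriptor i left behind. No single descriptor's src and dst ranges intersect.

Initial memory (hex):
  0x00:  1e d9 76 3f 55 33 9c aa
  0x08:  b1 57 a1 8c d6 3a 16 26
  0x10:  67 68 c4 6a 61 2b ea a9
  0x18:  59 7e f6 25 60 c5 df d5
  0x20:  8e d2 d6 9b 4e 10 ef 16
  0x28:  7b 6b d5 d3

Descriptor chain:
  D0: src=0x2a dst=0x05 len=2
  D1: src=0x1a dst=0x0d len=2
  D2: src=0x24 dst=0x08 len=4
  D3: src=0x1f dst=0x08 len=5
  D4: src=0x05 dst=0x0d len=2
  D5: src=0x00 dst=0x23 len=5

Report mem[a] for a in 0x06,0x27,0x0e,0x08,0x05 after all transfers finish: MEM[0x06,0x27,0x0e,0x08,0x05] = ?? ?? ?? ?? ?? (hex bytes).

[0] 0x2a->0x05 len=2 : d5 d3
[1] 0x1a->0x0d len=2 : f6 25
[2] 0x24->0x08 len=4 : 4e 10 ef 16
[3] 0x1f->0x08 len=5 : d5 8e d2 d6 9b
[4] 0x05->0x0d len=2 : d5 d3
[5] 0x00->0x23 len=5 : 1e d9 76 3f 55
query mem[0x06]=0xd3, mem[0x27]=0x55, mem[0x0e]=0xd3, mem[0x08]=0xd5, mem[0x05]=0xd5

MEM[0x06,0x27,0x0e,0x08,0x05] = d3 55 d3 d5 d5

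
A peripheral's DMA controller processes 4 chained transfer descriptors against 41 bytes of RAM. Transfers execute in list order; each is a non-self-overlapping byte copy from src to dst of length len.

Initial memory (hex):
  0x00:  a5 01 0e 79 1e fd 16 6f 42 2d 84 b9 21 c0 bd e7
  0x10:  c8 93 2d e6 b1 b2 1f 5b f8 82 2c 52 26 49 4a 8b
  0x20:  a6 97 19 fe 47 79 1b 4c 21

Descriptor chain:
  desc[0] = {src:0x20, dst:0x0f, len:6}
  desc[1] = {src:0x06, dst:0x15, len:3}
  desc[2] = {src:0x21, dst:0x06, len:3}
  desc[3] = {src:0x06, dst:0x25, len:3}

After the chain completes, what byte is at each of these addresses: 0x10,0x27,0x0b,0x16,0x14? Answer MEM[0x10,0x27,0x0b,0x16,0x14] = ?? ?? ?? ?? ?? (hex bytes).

MEM[0x10,0x27,0x0b,0x16,0x14] = 97 fe b9 6f 79

  after D0: wrote 6B at 0x0f = a69719fe4779
  after D1: wrote 3B at 0x15 = 166f42
  after D2: wrote 3B at 0x06 = 9719fe
  after D3: wrote 3B at 0x25 = 9719fe
query mem[0x10]=0x97, mem[0x27]=0xfe, mem[0x0b]=0xb9, mem[0x16]=0x6f, mem[0x14]=0x79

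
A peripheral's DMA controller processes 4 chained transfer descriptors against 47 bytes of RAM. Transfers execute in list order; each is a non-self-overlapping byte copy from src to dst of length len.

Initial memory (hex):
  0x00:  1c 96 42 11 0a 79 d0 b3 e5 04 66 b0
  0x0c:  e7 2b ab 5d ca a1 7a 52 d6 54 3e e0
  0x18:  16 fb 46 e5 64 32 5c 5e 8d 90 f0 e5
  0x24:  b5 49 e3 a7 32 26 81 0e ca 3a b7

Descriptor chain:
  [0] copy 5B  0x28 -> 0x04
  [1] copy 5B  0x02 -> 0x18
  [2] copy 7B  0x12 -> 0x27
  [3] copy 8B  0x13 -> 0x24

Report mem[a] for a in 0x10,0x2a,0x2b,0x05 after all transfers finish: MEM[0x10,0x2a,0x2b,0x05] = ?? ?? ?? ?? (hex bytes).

D0: mem[0x04..0x08] <- [32 26 81 0e ca]
D1: mem[0x18..0x1c] <- [42 11 32 26 81]
D2: mem[0x27..0x2d] <- [7a 52 d6 54 3e e0 42]
D3: mem[0x24..0x2b] <- [52 d6 54 3e e0 42 11 32]
query mem[0x10]=0xca, mem[0x2a]=0x11, mem[0x2b]=0x32, mem[0x05]=0x26

MEM[0x10,0x2a,0x2b,0x05] = ca 11 32 26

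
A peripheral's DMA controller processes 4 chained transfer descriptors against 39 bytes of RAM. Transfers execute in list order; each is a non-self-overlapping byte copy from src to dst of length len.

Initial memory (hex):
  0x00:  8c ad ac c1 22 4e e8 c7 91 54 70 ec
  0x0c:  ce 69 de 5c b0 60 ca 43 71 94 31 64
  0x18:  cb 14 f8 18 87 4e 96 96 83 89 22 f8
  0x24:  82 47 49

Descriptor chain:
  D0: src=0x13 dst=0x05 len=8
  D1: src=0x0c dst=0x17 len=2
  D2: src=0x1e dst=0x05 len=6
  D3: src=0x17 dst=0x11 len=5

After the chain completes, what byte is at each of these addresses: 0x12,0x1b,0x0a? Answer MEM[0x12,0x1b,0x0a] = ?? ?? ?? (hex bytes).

MEM[0x12,0x1b,0x0a] = 69 18 f8

#0 dst[0x05+8] := {0x43,0x71,0x94,0x31,0x64,0xcb,0x14,0xf8}
#1 dst[0x17+2] := {0xf8,0x69}
#2 dst[0x05+6] := {0x96,0x96,0x83,0x89,0x22,0xf8}
#3 dst[0x11+5] := {0xf8,0x69,0x14,0xf8,0x18}
query mem[0x12]=0x69, mem[0x1b]=0x18, mem[0x0a]=0xf8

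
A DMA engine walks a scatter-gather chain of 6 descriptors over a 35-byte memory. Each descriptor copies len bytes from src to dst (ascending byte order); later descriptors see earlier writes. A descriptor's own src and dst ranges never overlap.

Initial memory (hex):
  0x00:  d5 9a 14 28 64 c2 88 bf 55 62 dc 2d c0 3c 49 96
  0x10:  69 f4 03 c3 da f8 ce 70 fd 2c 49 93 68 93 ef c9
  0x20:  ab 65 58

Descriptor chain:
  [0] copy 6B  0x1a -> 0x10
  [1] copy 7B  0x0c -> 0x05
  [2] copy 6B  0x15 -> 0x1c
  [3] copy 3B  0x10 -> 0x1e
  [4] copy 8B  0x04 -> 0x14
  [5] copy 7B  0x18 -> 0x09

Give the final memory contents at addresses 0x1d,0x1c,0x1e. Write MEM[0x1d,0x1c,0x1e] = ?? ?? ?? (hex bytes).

MEM[0x1d,0x1c,0x1e] = ce c9 49

[0] 0x1a->0x10 len=6 : 49 93 68 93 ef c9
[1] 0x0c->0x05 len=7 : c0 3c 49 96 49 93 68
[2] 0x15->0x1c len=6 : c9 ce 70 fd 2c 49
[3] 0x10->0x1e len=3 : 49 93 68
[4] 0x04->0x14 len=8 : 64 c0 3c 49 96 49 93 68
[5] 0x18->0x09 len=7 : 96 49 93 68 c9 ce 49
query mem[0x1d]=0xce, mem[0x1c]=0xc9, mem[0x1e]=0x49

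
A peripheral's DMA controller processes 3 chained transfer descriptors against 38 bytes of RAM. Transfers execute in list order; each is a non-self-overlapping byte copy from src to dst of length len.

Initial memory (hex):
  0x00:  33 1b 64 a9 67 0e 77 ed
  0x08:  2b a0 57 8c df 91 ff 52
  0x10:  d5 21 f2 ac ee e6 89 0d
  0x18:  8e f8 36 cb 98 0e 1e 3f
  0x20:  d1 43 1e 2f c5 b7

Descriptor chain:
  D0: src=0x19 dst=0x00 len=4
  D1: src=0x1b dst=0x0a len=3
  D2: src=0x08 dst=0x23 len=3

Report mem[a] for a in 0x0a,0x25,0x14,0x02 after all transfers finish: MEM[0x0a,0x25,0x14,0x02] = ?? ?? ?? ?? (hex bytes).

[0] 0x19->0x00 len=4 : f8 36 cb 98
[1] 0x1b->0x0a len=3 : cb 98 0e
[2] 0x08->0x23 len=3 : 2b a0 cb
query mem[0x0a]=0xcb, mem[0x25]=0xcb, mem[0x14]=0xee, mem[0x02]=0xcb

MEM[0x0a,0x25,0x14,0x02] = cb cb ee cb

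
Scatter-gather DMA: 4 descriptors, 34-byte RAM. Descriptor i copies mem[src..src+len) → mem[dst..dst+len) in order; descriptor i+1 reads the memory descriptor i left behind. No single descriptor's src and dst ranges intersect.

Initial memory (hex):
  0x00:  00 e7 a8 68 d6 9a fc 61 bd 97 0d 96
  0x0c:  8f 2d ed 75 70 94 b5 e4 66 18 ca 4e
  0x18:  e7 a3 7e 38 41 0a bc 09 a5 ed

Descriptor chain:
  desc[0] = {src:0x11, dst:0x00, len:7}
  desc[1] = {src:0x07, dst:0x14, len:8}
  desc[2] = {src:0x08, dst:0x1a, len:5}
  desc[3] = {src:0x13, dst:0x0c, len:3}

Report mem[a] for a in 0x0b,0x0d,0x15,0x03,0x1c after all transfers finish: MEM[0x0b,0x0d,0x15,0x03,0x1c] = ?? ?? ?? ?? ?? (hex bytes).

MEM[0x0b,0x0d,0x15,0x03,0x1c] = 96 61 bd 66 0d

D0: mem[0x00..0x06] <- [94 b5 e4 66 18 ca 4e]
D1: mem[0x14..0x1b] <- [61 bd 97 0d 96 8f 2d ed]
D2: mem[0x1a..0x1e] <- [bd 97 0d 96 8f]
D3: mem[0x0c..0x0e] <- [e4 61 bd]
query mem[0x0b]=0x96, mem[0x0d]=0x61, mem[0x15]=0xbd, mem[0x03]=0x66, mem[0x1c]=0x0d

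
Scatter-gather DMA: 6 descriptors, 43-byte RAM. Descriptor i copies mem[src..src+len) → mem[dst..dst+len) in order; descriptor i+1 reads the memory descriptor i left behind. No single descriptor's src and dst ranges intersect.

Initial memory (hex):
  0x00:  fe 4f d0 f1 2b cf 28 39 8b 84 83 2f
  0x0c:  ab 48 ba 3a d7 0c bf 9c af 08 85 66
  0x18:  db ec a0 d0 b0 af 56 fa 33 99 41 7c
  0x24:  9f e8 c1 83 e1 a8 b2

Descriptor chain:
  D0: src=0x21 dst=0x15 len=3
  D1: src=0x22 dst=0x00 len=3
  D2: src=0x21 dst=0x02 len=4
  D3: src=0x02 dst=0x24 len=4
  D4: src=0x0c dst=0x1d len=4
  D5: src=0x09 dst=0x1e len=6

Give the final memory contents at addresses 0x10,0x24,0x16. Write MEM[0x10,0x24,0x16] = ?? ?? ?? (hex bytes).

MEM[0x10,0x24,0x16] = d7 99 41

#0 dst[0x15+3] := {0x99,0x41,0x7c}
#1 dst[0x00+3] := {0x41,0x7c,0x9f}
#2 dst[0x02+4] := {0x99,0x41,0x7c,0x9f}
#3 dst[0x24+4] := {0x99,0x41,0x7c,0x9f}
#4 dst[0x1d+4] := {0xab,0x48,0xba,0x3a}
#5 dst[0x1e+6] := {0x84,0x83,0x2f,0xab,0x48,0xba}
query mem[0x10]=0xd7, mem[0x24]=0x99, mem[0x16]=0x41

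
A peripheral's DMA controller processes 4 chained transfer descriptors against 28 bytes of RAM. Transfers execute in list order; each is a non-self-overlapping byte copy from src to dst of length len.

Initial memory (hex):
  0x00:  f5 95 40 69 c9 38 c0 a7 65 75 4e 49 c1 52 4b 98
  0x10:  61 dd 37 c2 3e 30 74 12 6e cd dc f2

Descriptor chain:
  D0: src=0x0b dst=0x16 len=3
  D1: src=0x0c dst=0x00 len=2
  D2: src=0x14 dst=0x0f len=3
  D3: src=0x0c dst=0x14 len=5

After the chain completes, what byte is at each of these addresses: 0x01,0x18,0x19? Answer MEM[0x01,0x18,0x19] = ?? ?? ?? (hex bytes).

  after D0: wrote 3B at 0x16 = 49c152
  after D1: wrote 2B at 0x00 = c152
  after D2: wrote 3B at 0x0f = 3e3049
  after D3: wrote 5B at 0x14 = c1524b3e30
query mem[0x01]=0x52, mem[0x18]=0x30, mem[0x19]=0xcd

MEM[0x01,0x18,0x19] = 52 30 cd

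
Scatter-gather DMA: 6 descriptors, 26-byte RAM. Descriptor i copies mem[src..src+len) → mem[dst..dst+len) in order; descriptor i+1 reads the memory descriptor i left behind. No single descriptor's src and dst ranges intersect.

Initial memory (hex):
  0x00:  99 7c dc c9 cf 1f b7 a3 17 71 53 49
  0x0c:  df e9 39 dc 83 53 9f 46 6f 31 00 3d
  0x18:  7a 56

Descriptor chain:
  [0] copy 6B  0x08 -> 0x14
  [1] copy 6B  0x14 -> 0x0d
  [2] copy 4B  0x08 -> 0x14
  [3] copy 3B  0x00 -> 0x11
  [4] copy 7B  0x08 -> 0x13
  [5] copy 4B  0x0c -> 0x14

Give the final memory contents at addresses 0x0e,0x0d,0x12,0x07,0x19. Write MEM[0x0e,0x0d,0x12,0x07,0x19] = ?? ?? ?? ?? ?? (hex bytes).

#0 dst[0x14+6] := {0x17,0x71,0x53,0x49,0xdf,0xe9}
#1 dst[0x0d+6] := {0x17,0x71,0x53,0x49,0xdf,0xe9}
#2 dst[0x14+4] := {0x17,0x71,0x53,0x49}
#3 dst[0x11+3] := {0x99,0x7c,0xdc}
#4 dst[0x13+7] := {0x17,0x71,0x53,0x49,0xdf,0x17,0x71}
#5 dst[0x14+4] := {0xdf,0x17,0x71,0x53}
query mem[0x0e]=0x71, mem[0x0d]=0x17, mem[0x12]=0x7c, mem[0x07]=0xa3, mem[0x19]=0x71

MEM[0x0e,0x0d,0x12,0x07,0x19] = 71 17 7c a3 71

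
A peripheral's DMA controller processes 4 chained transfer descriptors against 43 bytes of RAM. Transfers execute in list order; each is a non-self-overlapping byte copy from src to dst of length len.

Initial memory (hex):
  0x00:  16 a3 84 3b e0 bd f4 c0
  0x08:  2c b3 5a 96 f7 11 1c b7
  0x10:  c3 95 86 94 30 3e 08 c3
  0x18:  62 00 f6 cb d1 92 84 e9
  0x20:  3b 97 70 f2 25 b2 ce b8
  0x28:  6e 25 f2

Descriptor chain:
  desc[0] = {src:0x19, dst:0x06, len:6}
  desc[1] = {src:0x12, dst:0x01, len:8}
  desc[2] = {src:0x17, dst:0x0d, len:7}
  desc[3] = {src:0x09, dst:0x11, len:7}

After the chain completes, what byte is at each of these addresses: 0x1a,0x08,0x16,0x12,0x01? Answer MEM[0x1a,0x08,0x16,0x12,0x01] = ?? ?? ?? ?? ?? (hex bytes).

D0: mem[0x06..0x0b] <- [00 f6 cb d1 92 84]
D1: mem[0x01..0x08] <- [86 94 30 3e 08 c3 62 00]
D2: mem[0x0d..0x13] <- [c3 62 00 f6 cb d1 92]
D3: mem[0x11..0x17] <- [d1 92 84 f7 c3 62 00]
query mem[0x1a]=0xf6, mem[0x08]=0x00, mem[0x16]=0x62, mem[0x12]=0x92, mem[0x01]=0x86

MEM[0x1a,0x08,0x16,0x12,0x01] = f6 00 62 92 86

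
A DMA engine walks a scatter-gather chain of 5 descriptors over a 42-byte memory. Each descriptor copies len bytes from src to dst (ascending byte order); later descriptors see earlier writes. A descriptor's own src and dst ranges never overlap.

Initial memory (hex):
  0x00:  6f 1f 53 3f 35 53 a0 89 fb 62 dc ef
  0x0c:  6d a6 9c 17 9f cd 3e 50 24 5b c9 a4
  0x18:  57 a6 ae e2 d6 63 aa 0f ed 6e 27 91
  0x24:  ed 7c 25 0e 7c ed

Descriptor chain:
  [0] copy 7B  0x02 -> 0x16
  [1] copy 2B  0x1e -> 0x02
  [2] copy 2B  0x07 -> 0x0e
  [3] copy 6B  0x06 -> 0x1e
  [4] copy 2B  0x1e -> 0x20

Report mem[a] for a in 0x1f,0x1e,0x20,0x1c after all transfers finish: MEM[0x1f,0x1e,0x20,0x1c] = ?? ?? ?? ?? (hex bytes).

#0 dst[0x16+7] := {0x53,0x3f,0x35,0x53,0xa0,0x89,0xfb}
#1 dst[0x02+2] := {0xaa,0x0f}
#2 dst[0x0e+2] := {0x89,0xfb}
#3 dst[0x1e+6] := {0xa0,0x89,0xfb,0x62,0xdc,0xef}
#4 dst[0x20+2] := {0xa0,0x89}
query mem[0x1f]=0x89, mem[0x1e]=0xa0, mem[0x20]=0xa0, mem[0x1c]=0xfb

MEM[0x1f,0x1e,0x20,0x1c] = 89 a0 a0 fb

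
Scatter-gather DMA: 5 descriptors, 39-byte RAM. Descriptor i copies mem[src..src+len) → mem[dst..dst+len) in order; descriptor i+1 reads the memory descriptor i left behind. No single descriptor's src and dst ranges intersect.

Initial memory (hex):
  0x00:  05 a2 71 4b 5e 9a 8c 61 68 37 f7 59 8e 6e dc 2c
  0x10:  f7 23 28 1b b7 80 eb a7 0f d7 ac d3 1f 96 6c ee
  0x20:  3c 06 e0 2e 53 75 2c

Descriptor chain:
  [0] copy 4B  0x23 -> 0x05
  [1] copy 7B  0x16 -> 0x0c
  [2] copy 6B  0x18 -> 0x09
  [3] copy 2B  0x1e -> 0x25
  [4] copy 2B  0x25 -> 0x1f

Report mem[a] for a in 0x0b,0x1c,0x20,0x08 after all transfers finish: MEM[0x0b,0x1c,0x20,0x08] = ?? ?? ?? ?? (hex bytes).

  after D0: wrote 4B at 0x05 = 2e53752c
  after D1: wrote 7B at 0x0c = eba70fd7acd31f
  after D2: wrote 6B at 0x09 = 0fd7acd31f96
  after D3: wrote 2B at 0x25 = 6cee
  after D4: wrote 2B at 0x1f = 6cee
query mem[0x0b]=0xac, mem[0x1c]=0x1f, mem[0x20]=0xee, mem[0x08]=0x2c

MEM[0x0b,0x1c,0x20,0x08] = ac 1f ee 2c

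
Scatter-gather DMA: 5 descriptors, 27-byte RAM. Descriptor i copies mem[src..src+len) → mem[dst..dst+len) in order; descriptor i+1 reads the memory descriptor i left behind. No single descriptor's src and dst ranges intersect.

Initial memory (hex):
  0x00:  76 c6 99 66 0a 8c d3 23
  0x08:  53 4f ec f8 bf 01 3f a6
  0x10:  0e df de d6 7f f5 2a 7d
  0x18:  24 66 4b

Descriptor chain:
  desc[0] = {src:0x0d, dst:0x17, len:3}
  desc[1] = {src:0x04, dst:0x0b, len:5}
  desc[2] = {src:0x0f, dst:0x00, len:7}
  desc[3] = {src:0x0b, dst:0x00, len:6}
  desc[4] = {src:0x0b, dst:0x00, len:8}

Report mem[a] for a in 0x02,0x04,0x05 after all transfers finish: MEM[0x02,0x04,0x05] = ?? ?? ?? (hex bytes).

MEM[0x02,0x04,0x05] = d3 53 0e

[0] 0x0d->0x17 len=3 : 01 3f a6
[1] 0x04->0x0b len=5 : 0a 8c d3 23 53
[2] 0x0f->0x00 len=7 : 53 0e df de d6 7f f5
[3] 0x0b->0x00 len=6 : 0a 8c d3 23 53 0e
[4] 0x0b->0x00 len=8 : 0a 8c d3 23 53 0e df de
query mem[0x02]=0xd3, mem[0x04]=0x53, mem[0x05]=0x0e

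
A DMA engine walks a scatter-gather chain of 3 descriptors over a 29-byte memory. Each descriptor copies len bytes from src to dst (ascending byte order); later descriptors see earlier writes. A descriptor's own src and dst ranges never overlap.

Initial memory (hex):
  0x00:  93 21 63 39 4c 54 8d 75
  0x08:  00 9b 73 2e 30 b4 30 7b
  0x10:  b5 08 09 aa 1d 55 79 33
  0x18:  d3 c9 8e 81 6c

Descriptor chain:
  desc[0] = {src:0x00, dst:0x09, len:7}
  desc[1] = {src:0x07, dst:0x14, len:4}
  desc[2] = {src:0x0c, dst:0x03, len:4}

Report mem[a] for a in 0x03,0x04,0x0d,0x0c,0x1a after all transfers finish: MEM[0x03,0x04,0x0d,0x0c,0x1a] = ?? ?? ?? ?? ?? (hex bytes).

#0 dst[0x09+7] := {0x93,0x21,0x63,0x39,0x4c,0x54,0x8d}
#1 dst[0x14+4] := {0x75,0x00,0x93,0x21}
#2 dst[0x03+4] := {0x39,0x4c,0x54,0x8d}
query mem[0x03]=0x39, mem[0x04]=0x4c, mem[0x0d]=0x4c, mem[0x0c]=0x39, mem[0x1a]=0x8e

MEM[0x03,0x04,0x0d,0x0c,0x1a] = 39 4c 4c 39 8e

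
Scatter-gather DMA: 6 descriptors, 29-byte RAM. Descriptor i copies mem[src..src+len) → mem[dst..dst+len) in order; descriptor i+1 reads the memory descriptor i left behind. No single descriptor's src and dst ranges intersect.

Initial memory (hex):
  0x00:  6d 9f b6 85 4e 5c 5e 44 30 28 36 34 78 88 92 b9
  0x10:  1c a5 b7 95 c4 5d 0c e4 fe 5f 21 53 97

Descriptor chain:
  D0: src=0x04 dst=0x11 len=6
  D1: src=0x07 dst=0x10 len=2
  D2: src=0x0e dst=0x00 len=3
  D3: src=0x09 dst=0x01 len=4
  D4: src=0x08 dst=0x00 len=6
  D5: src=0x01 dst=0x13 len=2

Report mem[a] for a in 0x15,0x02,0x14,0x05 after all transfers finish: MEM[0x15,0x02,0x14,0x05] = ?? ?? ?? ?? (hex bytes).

MEM[0x15,0x02,0x14,0x05] = 30 36 36 88

#0 dst[0x11+6] := {0x4e,0x5c,0x5e,0x44,0x30,0x28}
#1 dst[0x10+2] := {0x44,0x30}
#2 dst[0x00+3] := {0x92,0xb9,0x44}
#3 dst[0x01+4] := {0x28,0x36,0x34,0x78}
#4 dst[0x00+6] := {0x30,0x28,0x36,0x34,0x78,0x88}
#5 dst[0x13+2] := {0x28,0x36}
query mem[0x15]=0x30, mem[0x02]=0x36, mem[0x14]=0x36, mem[0x05]=0x88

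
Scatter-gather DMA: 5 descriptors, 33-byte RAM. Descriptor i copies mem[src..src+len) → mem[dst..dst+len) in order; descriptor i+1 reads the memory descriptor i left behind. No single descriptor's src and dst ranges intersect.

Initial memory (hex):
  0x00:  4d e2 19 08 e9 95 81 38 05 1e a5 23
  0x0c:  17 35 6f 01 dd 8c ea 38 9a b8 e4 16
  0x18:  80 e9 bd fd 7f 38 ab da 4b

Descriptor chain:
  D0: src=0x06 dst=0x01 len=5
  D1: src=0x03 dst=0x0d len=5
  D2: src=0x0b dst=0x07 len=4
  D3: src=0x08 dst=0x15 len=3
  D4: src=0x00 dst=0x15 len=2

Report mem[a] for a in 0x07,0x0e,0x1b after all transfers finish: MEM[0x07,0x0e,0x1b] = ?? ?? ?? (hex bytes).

  after D0: wrote 5B at 0x01 = 8138051ea5
  after D1: wrote 5B at 0x0d = 051ea58138
  after D2: wrote 4B at 0x07 = 2317051e
  after D3: wrote 3B at 0x15 = 17051e
  after D4: wrote 2B at 0x15 = 4d81
query mem[0x07]=0x23, mem[0x0e]=0x1e, mem[0x1b]=0xfd

MEM[0x07,0x0e,0x1b] = 23 1e fd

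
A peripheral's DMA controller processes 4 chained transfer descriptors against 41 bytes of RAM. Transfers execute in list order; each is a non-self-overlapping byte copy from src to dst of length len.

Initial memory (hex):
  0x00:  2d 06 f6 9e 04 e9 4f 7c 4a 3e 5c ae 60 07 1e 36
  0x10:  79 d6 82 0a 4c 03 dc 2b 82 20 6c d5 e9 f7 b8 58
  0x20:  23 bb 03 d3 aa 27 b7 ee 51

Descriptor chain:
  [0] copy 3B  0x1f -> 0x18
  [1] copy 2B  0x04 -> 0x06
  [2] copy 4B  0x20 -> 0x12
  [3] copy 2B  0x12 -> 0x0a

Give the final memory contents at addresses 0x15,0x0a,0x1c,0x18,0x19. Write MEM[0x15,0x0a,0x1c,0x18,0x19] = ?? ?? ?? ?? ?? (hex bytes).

MEM[0x15,0x0a,0x1c,0x18,0x19] = d3 23 e9 58 23

#0 dst[0x18+3] := {0x58,0x23,0xbb}
#1 dst[0x06+2] := {0x04,0xe9}
#2 dst[0x12+4] := {0x23,0xbb,0x03,0xd3}
#3 dst[0x0a+2] := {0x23,0xbb}
query mem[0x15]=0xd3, mem[0x0a]=0x23, mem[0x1c]=0xe9, mem[0x18]=0x58, mem[0x19]=0x23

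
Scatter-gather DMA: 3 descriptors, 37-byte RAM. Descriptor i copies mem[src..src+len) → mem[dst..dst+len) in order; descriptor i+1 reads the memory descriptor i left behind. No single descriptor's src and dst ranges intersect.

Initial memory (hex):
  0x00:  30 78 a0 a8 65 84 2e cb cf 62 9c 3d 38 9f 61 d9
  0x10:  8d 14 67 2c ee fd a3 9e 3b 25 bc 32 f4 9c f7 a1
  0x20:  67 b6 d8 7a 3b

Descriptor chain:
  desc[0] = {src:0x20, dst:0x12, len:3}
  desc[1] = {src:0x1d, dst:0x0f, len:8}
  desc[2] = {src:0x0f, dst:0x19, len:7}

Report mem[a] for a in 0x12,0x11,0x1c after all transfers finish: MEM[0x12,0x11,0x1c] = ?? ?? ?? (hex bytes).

  after D0: wrote 3B at 0x12 = 67b6d8
  after D1: wrote 8B at 0x0f = 9cf7a167b6d87a3b
  after D2: wrote 7B at 0x19 = 9cf7a167b6d87a
query mem[0x12]=0x67, mem[0x11]=0xa1, mem[0x1c]=0x67

MEM[0x12,0x11,0x1c] = 67 a1 67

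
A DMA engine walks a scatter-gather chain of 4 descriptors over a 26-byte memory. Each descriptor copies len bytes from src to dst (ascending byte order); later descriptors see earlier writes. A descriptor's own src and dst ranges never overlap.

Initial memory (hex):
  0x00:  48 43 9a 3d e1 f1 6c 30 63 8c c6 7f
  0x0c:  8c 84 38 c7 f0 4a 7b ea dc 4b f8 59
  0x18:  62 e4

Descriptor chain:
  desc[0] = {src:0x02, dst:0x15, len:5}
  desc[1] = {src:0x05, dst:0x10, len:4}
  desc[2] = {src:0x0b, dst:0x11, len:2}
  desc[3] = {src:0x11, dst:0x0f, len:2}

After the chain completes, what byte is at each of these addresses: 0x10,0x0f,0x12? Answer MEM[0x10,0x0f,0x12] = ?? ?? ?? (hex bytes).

MEM[0x10,0x0f,0x12] = 8c 7f 8c

  after D0: wrote 5B at 0x15 = 9a3de1f16c
  after D1: wrote 4B at 0x10 = f16c3063
  after D2: wrote 2B at 0x11 = 7f8c
  after D3: wrote 2B at 0x0f = 7f8c
query mem[0x10]=0x8c, mem[0x0f]=0x7f, mem[0x12]=0x8c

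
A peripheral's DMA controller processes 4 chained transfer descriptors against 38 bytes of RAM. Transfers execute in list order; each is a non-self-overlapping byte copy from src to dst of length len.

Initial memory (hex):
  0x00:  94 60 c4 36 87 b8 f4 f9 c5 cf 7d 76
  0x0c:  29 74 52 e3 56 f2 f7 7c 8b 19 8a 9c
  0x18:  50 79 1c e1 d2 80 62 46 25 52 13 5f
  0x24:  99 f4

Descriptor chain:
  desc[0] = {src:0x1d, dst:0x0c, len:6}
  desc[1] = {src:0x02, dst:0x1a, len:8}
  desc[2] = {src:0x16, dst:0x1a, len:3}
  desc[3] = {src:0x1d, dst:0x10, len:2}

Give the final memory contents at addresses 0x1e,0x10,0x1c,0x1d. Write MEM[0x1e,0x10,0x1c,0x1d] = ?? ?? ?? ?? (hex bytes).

MEM[0x1e,0x10,0x1c,0x1d] = f4 b8 50 b8

#0 dst[0x0c+6] := {0x80,0x62,0x46,0x25,0x52,0x13}
#1 dst[0x1a+8] := {0xc4,0x36,0x87,0xb8,0xf4,0xf9,0xc5,0xcf}
#2 dst[0x1a+3] := {0x8a,0x9c,0x50}
#3 dst[0x10+2] := {0xb8,0xf4}
query mem[0x1e]=0xf4, mem[0x10]=0xb8, mem[0x1c]=0x50, mem[0x1d]=0xb8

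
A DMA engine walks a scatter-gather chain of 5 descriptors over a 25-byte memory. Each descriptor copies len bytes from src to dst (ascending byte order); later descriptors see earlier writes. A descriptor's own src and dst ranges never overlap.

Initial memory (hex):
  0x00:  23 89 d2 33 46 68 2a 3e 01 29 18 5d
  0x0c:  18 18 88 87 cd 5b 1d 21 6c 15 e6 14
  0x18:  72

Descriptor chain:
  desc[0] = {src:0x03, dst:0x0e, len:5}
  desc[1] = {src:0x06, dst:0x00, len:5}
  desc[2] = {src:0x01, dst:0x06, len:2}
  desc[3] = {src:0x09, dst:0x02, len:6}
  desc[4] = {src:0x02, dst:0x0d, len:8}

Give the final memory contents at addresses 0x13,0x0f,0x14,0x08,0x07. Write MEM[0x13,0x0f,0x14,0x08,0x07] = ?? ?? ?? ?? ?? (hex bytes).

[0] 0x03->0x0e len=5 : 33 46 68 2a 3e
[1] 0x06->0x00 len=5 : 2a 3e 01 29 18
[2] 0x01->0x06 len=2 : 3e 01
[3] 0x09->0x02 len=6 : 29 18 5d 18 18 33
[4] 0x02->0x0d len=8 : 29 18 5d 18 18 33 01 29
query mem[0x13]=0x01, mem[0x0f]=0x5d, mem[0x14]=0x29, mem[0x08]=0x01, mem[0x07]=0x33

MEM[0x13,0x0f,0x14,0x08,0x07] = 01 5d 29 01 33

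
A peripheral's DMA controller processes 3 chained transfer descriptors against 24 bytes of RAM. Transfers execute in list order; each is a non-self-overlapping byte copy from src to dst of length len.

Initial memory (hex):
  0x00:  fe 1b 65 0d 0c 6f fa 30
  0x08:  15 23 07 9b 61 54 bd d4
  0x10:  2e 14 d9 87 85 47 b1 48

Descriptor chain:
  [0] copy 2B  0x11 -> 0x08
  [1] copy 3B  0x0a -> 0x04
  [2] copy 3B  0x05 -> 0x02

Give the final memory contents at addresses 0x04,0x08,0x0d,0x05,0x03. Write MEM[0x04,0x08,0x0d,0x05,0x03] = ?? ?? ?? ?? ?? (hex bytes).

  after D0: wrote 2B at 0x08 = 14d9
  after D1: wrote 3B at 0x04 = 079b61
  after D2: wrote 3B at 0x02 = 9b6130
query mem[0x04]=0x30, mem[0x08]=0x14, mem[0x0d]=0x54, mem[0x05]=0x9b, mem[0x03]=0x61

MEM[0x04,0x08,0x0d,0x05,0x03] = 30 14 54 9b 61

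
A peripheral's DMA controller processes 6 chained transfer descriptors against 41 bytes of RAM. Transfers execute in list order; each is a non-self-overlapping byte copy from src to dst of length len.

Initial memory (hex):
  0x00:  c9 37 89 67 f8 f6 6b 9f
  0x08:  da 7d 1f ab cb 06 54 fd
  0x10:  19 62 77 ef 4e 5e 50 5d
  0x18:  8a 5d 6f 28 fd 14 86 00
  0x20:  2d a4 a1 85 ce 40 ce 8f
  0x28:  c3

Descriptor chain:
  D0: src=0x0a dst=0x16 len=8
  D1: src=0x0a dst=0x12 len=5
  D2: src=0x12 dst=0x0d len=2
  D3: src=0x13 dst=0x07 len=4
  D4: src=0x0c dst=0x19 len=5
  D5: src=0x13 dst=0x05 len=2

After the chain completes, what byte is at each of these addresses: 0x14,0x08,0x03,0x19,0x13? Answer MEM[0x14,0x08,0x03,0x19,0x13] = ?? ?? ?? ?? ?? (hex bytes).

D0: mem[0x16..0x1d] <- [1f ab cb 06 54 fd 19 62]
D1: mem[0x12..0x16] <- [1f ab cb 06 54]
D2: mem[0x0d..0x0e] <- [1f ab]
D3: mem[0x07..0x0a] <- [ab cb 06 54]
D4: mem[0x19..0x1d] <- [cb 1f ab fd 19]
D5: mem[0x05..0x06] <- [ab cb]
query mem[0x14]=0xcb, mem[0x08]=0xcb, mem[0x03]=0x67, mem[0x19]=0xcb, mem[0x13]=0xab

MEM[0x14,0x08,0x03,0x19,0x13] = cb cb 67 cb ab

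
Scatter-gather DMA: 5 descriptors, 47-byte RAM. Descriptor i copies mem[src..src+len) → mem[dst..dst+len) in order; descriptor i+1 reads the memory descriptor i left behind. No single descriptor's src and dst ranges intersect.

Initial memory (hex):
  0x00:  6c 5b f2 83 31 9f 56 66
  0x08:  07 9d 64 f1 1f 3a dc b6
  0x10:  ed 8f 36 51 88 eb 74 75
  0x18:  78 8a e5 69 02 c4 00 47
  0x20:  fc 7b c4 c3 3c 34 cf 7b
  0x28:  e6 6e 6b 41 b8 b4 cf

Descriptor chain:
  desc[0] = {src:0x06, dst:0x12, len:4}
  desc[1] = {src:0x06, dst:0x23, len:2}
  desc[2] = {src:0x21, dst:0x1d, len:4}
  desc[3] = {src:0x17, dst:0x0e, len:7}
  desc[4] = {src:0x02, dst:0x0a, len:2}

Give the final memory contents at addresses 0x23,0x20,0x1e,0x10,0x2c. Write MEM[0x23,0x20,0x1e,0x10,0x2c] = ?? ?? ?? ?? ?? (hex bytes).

MEM[0x23,0x20,0x1e,0x10,0x2c] = 56 66 c4 8a b8

  after D0: wrote 4B at 0x12 = 5666079d
  after D1: wrote 2B at 0x23 = 5666
  after D2: wrote 4B at 0x1d = 7bc45666
  after D3: wrote 7B at 0x0e = 75788ae569027b
  after D4: wrote 2B at 0x0a = f283
query mem[0x23]=0x56, mem[0x20]=0x66, mem[0x1e]=0xc4, mem[0x10]=0x8a, mem[0x2c]=0xb8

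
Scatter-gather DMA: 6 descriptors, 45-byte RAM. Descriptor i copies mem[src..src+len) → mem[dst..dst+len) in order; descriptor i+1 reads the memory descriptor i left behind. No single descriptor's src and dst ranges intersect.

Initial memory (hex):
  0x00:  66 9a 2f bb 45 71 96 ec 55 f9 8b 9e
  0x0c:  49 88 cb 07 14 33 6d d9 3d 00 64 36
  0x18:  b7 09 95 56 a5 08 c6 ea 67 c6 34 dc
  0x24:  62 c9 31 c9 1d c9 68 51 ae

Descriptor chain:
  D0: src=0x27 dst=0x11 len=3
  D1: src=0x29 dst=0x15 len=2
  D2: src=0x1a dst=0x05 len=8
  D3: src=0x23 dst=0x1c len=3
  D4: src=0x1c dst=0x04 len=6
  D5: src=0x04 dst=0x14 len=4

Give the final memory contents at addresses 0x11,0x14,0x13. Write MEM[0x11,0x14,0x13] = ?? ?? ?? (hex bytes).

#0 dst[0x11+3] := {0xc9,0x1d,0xc9}
#1 dst[0x15+2] := {0xc9,0x68}
#2 dst[0x05+8] := {0x95,0x56,0xa5,0x08,0xc6,0xea,0x67,0xc6}
#3 dst[0x1c+3] := {0xdc,0x62,0xc9}
#4 dst[0x04+6] := {0xdc,0x62,0xc9,0xea,0x67,0xc6}
#5 dst[0x14+4] := {0xdc,0x62,0xc9,0xea}
query mem[0x11]=0xc9, mem[0x14]=0xdc, mem[0x13]=0xc9

MEM[0x11,0x14,0x13] = c9 dc c9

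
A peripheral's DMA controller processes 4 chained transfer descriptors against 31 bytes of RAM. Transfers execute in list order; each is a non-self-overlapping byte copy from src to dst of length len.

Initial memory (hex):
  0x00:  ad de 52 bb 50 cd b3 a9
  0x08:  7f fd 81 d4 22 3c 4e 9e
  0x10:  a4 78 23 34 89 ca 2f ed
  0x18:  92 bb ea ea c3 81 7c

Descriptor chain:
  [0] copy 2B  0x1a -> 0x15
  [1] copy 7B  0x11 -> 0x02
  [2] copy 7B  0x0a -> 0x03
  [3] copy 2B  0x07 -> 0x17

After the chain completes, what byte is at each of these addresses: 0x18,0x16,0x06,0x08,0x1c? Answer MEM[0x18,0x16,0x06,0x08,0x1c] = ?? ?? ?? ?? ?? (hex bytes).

[0] 0x1a->0x15 len=2 : ea ea
[1] 0x11->0x02 len=7 : 78 23 34 89 ea ea ed
[2] 0x0a->0x03 len=7 : 81 d4 22 3c 4e 9e a4
[3] 0x07->0x17 len=2 : 4e 9e
query mem[0x18]=0x9e, mem[0x16]=0xea, mem[0x06]=0x3c, mem[0x08]=0x9e, mem[0x1c]=0xc3

MEM[0x18,0x16,0x06,0x08,0x1c] = 9e ea 3c 9e c3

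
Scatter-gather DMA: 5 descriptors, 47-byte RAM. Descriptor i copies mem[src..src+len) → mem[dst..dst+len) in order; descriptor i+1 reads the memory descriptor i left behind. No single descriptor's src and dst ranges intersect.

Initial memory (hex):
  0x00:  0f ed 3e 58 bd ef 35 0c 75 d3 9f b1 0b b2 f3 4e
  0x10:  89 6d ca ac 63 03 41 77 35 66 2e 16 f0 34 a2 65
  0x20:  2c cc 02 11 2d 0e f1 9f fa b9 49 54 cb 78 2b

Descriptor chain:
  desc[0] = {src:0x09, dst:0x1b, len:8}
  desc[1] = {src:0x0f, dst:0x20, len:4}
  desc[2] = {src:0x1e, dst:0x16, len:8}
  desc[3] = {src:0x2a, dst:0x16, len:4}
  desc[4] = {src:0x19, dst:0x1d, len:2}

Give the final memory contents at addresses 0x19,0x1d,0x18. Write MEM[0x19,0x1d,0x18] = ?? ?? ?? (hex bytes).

MEM[0x19,0x1d,0x18] = 78 78 cb

#0 dst[0x1b+8] := {0xd3,0x9f,0xb1,0x0b,0xb2,0xf3,0x4e,0x89}
#1 dst[0x20+4] := {0x4e,0x89,0x6d,0xca}
#2 dst[0x16+8] := {0x0b,0xb2,0x4e,0x89,0x6d,0xca,0x2d,0x0e}
#3 dst[0x16+4] := {0x49,0x54,0xcb,0x78}
#4 dst[0x1d+2] := {0x78,0x6d}
query mem[0x19]=0x78, mem[0x1d]=0x78, mem[0x18]=0xcb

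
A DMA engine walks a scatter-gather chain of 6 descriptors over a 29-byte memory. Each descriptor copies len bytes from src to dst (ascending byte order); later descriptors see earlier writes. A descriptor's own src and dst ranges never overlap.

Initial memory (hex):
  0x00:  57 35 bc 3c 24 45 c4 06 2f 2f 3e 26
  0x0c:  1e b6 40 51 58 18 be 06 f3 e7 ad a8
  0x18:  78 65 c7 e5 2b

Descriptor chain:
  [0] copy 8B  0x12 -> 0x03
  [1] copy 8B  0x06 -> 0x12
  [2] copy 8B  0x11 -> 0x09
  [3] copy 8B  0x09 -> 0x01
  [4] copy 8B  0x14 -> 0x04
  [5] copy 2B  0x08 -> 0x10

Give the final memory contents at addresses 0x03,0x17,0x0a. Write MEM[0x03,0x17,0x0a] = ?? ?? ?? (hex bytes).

MEM[0x03,0x17,0x0a] = ad 26 c7

D0: mem[0x03..0x0a] <- [be 06 f3 e7 ad a8 78 65]
D1: mem[0x12..0x19] <- [e7 ad a8 78 65 26 1e b6]
D2: mem[0x09..0x10] <- [18 e7 ad a8 78 65 26 1e]
D3: mem[0x01..0x08] <- [18 e7 ad a8 78 65 26 1e]
D4: mem[0x04..0x0b] <- [a8 78 65 26 1e b6 c7 e5]
D5: mem[0x10..0x11] <- [1e b6]
query mem[0x03]=0xad, mem[0x17]=0x26, mem[0x0a]=0xc7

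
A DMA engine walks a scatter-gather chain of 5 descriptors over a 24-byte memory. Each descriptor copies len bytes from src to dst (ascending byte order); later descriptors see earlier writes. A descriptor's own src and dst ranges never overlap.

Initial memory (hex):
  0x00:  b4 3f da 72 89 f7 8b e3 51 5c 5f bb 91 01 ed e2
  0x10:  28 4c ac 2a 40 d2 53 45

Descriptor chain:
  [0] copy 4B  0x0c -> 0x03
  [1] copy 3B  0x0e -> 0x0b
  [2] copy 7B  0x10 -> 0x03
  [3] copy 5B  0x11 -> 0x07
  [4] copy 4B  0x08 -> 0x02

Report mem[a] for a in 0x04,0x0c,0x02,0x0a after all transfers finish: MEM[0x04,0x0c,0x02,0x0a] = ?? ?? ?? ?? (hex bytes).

  after D0: wrote 4B at 0x03 = 9101ede2
  after D1: wrote 3B at 0x0b = ede228
  after D2: wrote 7B at 0x03 = 284cac2a40d253
  after D3: wrote 5B at 0x07 = 4cac2a40d2
  after D4: wrote 4B at 0x02 = ac2a40d2
query mem[0x04]=0x40, mem[0x0c]=0xe2, mem[0x02]=0xac, mem[0x0a]=0x40

MEM[0x04,0x0c,0x02,0x0a] = 40 e2 ac 40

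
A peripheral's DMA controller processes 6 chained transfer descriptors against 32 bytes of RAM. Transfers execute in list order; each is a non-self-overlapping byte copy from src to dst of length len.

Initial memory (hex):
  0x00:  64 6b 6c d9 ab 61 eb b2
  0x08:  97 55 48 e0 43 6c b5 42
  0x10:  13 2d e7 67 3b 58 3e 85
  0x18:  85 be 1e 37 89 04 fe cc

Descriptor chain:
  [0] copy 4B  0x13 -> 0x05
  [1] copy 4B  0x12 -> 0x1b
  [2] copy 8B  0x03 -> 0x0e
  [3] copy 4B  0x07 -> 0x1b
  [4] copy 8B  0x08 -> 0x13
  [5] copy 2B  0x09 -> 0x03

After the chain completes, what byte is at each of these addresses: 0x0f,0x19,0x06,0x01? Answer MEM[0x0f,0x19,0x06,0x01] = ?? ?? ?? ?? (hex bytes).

#0 dst[0x05+4] := {0x67,0x3b,0x58,0x3e}
#1 dst[0x1b+4] := {0xe7,0x67,0x3b,0x58}
#2 dst[0x0e+8] := {0xd9,0xab,0x67,0x3b,0x58,0x3e,0x55,0x48}
#3 dst[0x1b+4] := {0x58,0x3e,0x55,0x48}
#4 dst[0x13+8] := {0x3e,0x55,0x48,0xe0,0x43,0x6c,0xd9,0xab}
#5 dst[0x03+2] := {0x55,0x48}
query mem[0x0f]=0xab, mem[0x19]=0xd9, mem[0x06]=0x3b, mem[0x01]=0x6b

MEM[0x0f,0x19,0x06,0x01] = ab d9 3b 6b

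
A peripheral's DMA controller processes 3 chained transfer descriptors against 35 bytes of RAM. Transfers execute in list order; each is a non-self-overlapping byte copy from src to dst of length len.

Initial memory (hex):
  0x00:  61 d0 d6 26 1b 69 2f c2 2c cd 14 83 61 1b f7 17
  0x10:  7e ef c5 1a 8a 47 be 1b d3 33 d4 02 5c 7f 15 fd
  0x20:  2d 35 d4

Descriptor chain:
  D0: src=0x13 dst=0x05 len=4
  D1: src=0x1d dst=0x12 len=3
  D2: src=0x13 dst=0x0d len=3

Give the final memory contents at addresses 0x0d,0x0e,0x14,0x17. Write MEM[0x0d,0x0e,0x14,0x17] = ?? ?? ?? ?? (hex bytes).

  after D0: wrote 4B at 0x05 = 1a8a47be
  after D1: wrote 3B at 0x12 = 7f15fd
  after D2: wrote 3B at 0x0d = 15fd47
query mem[0x0d]=0x15, mem[0x0e]=0xfd, mem[0x14]=0xfd, mem[0x17]=0x1b

MEM[0x0d,0x0e,0x14,0x17] = 15 fd fd 1b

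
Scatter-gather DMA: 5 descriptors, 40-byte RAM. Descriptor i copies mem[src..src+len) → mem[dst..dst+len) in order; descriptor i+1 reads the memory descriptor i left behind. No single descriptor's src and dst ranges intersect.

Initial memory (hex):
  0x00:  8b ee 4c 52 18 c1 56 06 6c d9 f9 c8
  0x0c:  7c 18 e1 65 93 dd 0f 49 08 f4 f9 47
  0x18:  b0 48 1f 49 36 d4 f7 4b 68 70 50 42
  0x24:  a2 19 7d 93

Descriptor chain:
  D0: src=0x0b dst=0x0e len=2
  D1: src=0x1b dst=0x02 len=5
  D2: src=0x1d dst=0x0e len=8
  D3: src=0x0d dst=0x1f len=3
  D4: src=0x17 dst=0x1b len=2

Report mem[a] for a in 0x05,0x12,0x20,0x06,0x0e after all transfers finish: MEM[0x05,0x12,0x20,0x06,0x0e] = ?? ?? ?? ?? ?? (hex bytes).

MEM[0x05,0x12,0x20,0x06,0x0e] = f7 70 d4 4b d4

[0] 0x0b->0x0e len=2 : c8 7c
[1] 0x1b->0x02 len=5 : 49 36 d4 f7 4b
[2] 0x1d->0x0e len=8 : d4 f7 4b 68 70 50 42 a2
[3] 0x0d->0x1f len=3 : 18 d4 f7
[4] 0x17->0x1b len=2 : 47 b0
query mem[0x05]=0xf7, mem[0x12]=0x70, mem[0x20]=0xd4, mem[0x06]=0x4b, mem[0x0e]=0xd4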